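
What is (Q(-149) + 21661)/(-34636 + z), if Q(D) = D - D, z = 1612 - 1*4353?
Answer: -21661/37377 ≈ -0.57953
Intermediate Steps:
z = -2741 (z = 1612 - 4353 = -2741)
Q(D) = 0
(Q(-149) + 21661)/(-34636 + z) = (0 + 21661)/(-34636 - 2741) = 21661/(-37377) = 21661*(-1/37377) = -21661/37377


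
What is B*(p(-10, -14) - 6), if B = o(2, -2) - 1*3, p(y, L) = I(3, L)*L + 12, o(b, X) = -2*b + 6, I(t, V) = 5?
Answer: 64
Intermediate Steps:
o(b, X) = 6 - 2*b
p(y, L) = 12 + 5*L (p(y, L) = 5*L + 12 = 12 + 5*L)
B = -1 (B = (6 - 2*2) - 1*3 = (6 - 4) - 3 = 2 - 3 = -1)
B*(p(-10, -14) - 6) = -((12 + 5*(-14)) - 6) = -((12 - 70) - 6) = -(-58 - 6) = -1*(-64) = 64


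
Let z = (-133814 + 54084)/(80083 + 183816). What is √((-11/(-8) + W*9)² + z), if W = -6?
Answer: √12342192033282161/2111192 ≈ 52.622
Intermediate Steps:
z = -79730/263899 ≈ -0.30212
√((-11/(-8) + W*9)² + z) = √((-11/(-8) - 6*9)² - 79730/263899) = √((-11*(-⅛) - 54)² - 79730/263899) = √((11/8 - 54)² - 79730/263899) = √((-421/8)² - 79730/263899) = √(177241/64 - 79730/263899) = √(46768619939/16889536) = √12342192033282161/2111192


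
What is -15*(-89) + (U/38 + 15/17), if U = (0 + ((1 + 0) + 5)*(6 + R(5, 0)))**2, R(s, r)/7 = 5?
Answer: 945876/323 ≈ 2928.4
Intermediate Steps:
R(s, r) = 35 (R(s, r) = 7*5 = 35)
U = 60516 (U = (0 + ((1 + 0) + 5)*(6 + 35))**2 = (0 + (1 + 5)*41)**2 = (0 + 6*41)**2 = (0 + 246)**2 = 246**2 = 60516)
-15*(-89) + (U/38 + 15/17) = -15*(-89) + (60516/38 + 15/17) = 1335 + (60516*(1/38) + 15*(1/17)) = 1335 + (30258/19 + 15/17) = 1335 + 514671/323 = 945876/323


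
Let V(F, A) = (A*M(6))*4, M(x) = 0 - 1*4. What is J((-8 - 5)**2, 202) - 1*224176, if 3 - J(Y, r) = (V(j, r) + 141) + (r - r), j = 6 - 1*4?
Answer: -221082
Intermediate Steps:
M(x) = -4 (M(x) = 0 - 4 = -4)
j = 2 (j = 6 - 4 = 2)
V(F, A) = -16*A (V(F, A) = (A*(-4))*4 = -4*A*4 = -16*A)
J(Y, r) = -138 + 16*r (J(Y, r) = 3 - ((-16*r + 141) + (r - r)) = 3 - ((141 - 16*r) + 0) = 3 - (141 - 16*r) = 3 + (-141 + 16*r) = -138 + 16*r)
J((-8 - 5)**2, 202) - 1*224176 = (-138 + 16*202) - 1*224176 = (-138 + 3232) - 224176 = 3094 - 224176 = -221082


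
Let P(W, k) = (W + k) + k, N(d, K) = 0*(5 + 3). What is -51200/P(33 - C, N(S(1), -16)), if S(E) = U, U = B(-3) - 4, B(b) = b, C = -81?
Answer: -25600/57 ≈ -449.12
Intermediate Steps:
U = -7 (U = -3 - 4 = -7)
S(E) = -7
N(d, K) = 0 (N(d, K) = 0*8 = 0)
P(W, k) = W + 2*k
-51200/P(33 - C, N(S(1), -16)) = -51200/((33 - 1*(-81)) + 2*0) = -51200/((33 + 81) + 0) = -51200/(114 + 0) = -51200/114 = -51200*1/114 = -25600/57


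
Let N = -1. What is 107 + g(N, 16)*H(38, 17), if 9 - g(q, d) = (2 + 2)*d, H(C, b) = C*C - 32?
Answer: -77553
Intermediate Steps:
H(C, b) = -32 + C² (H(C, b) = C² - 32 = -32 + C²)
g(q, d) = 9 - 4*d (g(q, d) = 9 - (2 + 2)*d = 9 - 4*d)
107 + g(N, 16)*H(38, 17) = 107 + (9 - 4*16)*(-32 + 38²) = 107 + (9 - 64)*(-32 + 1444) = 107 - 55*1412 = 107 - 77660 = -77553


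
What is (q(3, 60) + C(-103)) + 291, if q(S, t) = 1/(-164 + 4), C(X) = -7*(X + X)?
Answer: 277279/160 ≈ 1733.0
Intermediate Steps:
C(X) = -14*X
q(S, t) = -1/160 (q(S, t) = 1/(-160) = -1/160)
(q(3, 60) + C(-103)) + 291 = (-1/160 - 14*(-103)) + 291 = (-1/160 + 1442) + 291 = 230719/160 + 291 = 277279/160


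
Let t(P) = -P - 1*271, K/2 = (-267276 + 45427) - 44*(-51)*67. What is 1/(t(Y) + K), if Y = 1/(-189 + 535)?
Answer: -346/49572459 ≈ -6.9797e-6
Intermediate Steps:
Y = 1/346 ≈ 0.0028902
K = -143002 (K = 2*((-267276 + 45427) - 44*(-51)*67) = 2*(-221849 + 2244*67) = 2*(-221849 + 150348) = 2*(-71501) = -143002)
t(P) = -271 - P (t(P) = -P - 271 = -271 - P)
1/(t(Y) + K) = 1/((-271 - 1*1/346) - 143002) = 1/((-271 - 1/346) - 143002) = 1/(-93767/346 - 143002) = 1/(-49572459/346) = -346/49572459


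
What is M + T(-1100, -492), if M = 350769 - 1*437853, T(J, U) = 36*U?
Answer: -104796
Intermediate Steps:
M = -87084 (M = 350769 - 437853 = -87084)
M + T(-1100, -492) = -87084 + 36*(-492) = -87084 - 17712 = -104796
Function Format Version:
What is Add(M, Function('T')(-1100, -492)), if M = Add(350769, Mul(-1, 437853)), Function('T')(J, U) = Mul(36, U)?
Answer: -104796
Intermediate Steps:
M = -87084 (M = Add(350769, -437853) = -87084)
Add(M, Function('T')(-1100, -492)) = Add(-87084, Mul(36, -492)) = Add(-87084, -17712) = -104796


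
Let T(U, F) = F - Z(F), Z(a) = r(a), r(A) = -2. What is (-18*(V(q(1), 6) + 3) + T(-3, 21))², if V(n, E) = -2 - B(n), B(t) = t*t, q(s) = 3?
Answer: 27889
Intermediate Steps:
B(t) = t²
Z(a) = -2
V(n, E) = -2 - n²
T(U, F) = 2 + F (T(U, F) = F - 1*(-2) = F + 2 = 2 + F)
(-18*(V(q(1), 6) + 3) + T(-3, 21))² = (-18*((-2 - 1*3²) + 3) + (2 + 21))² = (-18*((-2 - 1*9) + 3) + 23)² = (-18*((-2 - 9) + 3) + 23)² = (-18*(-11 + 3) + 23)² = (-18*(-8) + 23)² = (144 + 23)² = 167² = 27889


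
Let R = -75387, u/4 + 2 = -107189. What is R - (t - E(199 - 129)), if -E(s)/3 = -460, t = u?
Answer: 354757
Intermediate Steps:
u = -428764 (u = -8 + 4*(-107189) = -8 - 428756 = -428764)
t = -428764
E(s) = 1380 (E(s) = -3*(-460) = 1380)
R - (t - E(199 - 129)) = -75387 - (-428764 - 1*1380) = -75387 - (-428764 - 1380) = -75387 - 1*(-430144) = -75387 + 430144 = 354757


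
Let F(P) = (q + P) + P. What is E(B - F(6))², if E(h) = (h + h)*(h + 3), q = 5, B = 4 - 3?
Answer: 173056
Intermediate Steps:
B = 1
F(P) = 5 + 2*P (F(P) = (5 + P) + P = 5 + 2*P)
E(h) = 2*h*(3 + h) (E(h) = (2*h)*(3 + h) = 2*h*(3 + h))
E(B - F(6))² = (2*(1 - (5 + 2*6))*(3 + (1 - (5 + 2*6))))² = (2*(1 - (5 + 12))*(3 + (1 - (5 + 12))))² = (2*(1 - 1*17)*(3 + (1 - 1*17)))² = (2*(1 - 17)*(3 + (1 - 17)))² = (2*(-16)*(3 - 16))² = (2*(-16)*(-13))² = 416² = 173056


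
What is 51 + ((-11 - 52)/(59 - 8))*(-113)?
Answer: 3240/17 ≈ 190.59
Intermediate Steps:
51 + ((-11 - 52)/(59 - 8))*(-113) = 51 - 63/51*(-113) = 51 - 63*1/51*(-113) = 51 - 21/17*(-113) = 51 + 2373/17 = 3240/17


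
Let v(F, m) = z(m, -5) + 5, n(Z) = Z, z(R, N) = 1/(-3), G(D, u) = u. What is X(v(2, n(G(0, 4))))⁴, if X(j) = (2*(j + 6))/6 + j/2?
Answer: 7890481/6561 ≈ 1202.6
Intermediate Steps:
z(R, N) = -⅓
v(F, m) = 14/3 (v(F, m) = -⅓ + 5 = 14/3)
X(j) = 2 + 5*j/6 (X(j) = (2*(6 + j))*(⅙) + j*(½) = (12 + 2*j)*(⅙) + j/2 = (2 + j/3) + j/2 = 2 + 5*j/6)
X(v(2, n(G(0, 4))))⁴ = (2 + (⅚)*(14/3))⁴ = (2 + 35/9)⁴ = (53/9)⁴ = 7890481/6561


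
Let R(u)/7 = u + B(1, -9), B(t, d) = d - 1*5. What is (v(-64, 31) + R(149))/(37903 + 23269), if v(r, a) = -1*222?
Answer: 723/61172 ≈ 0.011819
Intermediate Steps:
v(r, a) = -222
B(t, d) = -5 + d (B(t, d) = d - 5 = -5 + d)
R(u) = -98 + 7*u (R(u) = 7*(u + (-5 - 9)) = 7*(u - 14) = 7*(-14 + u) = -98 + 7*u)
(v(-64, 31) + R(149))/(37903 + 23269) = (-222 + (-98 + 7*149))/(37903 + 23269) = (-222 + (-98 + 1043))/61172 = (-222 + 945)*(1/61172) = 723*(1/61172) = 723/61172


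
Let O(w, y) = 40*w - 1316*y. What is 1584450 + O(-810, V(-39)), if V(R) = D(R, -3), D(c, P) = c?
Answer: 1603374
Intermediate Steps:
V(R) = R
O(w, y) = -1316*y + 40*w
1584450 + O(-810, V(-39)) = 1584450 + (-1316*(-39) + 40*(-810)) = 1584450 + (51324 - 32400) = 1584450 + 18924 = 1603374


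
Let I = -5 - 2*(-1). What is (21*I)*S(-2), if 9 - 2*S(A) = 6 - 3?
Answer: -189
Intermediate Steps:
I = -3 (I = -5 + 2 = -3)
S(A) = 3 (S(A) = 9/2 - (6 - 3)/2 = 9/2 - ½*3 = 9/2 - 3/2 = 3)
(21*I)*S(-2) = (21*(-3))*3 = -63*3 = -189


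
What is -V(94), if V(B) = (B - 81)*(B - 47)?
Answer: -611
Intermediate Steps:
V(B) = (-81 + B)*(-47 + B)
-V(94) = -(3807 + 94² - 128*94) = -(3807 + 8836 - 12032) = -1*611 = -611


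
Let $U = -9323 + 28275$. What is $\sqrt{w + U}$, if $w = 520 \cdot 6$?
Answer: $2 \sqrt{5518} \approx 148.57$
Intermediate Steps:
$w = 3120$
$U = 18952$
$\sqrt{w + U} = \sqrt{3120 + 18952} = \sqrt{22072} = 2 \sqrt{5518}$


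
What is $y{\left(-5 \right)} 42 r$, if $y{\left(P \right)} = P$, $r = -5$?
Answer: $1050$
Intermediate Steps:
$y{\left(-5 \right)} 42 r = \left(-5\right) 42 \left(-5\right) = \left(-210\right) \left(-5\right) = 1050$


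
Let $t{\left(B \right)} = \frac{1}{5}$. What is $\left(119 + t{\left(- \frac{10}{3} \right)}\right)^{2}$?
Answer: $\frac{355216}{25} \approx 14209.0$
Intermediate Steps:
$t{\left(B \right)} = \frac{1}{5}$
$\left(119 + t{\left(- \frac{10}{3} \right)}\right)^{2} = \left(119 + \frac{1}{5}\right)^{2} = \left(\frac{596}{5}\right)^{2} = \frac{355216}{25}$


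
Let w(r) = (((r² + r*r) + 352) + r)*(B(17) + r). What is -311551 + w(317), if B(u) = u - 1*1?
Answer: 66836900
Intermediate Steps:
B(u) = -1 + u (B(u) = u - 1 = -1 + u)
w(r) = (16 + r)*(352 + r + 2*r²) (w(r) = (((r² + r*r) + 352) + r)*((-1 + 17) + r) = (((r² + r²) + 352) + r)*(16 + r) = ((2*r² + 352) + r)*(16 + r) = ((352 + 2*r²) + r)*(16 + r) = (352 + r + 2*r²)*(16 + r) = (16 + r)*(352 + r + 2*r²))
-311551 + w(317) = -311551 + (5632 + 2*317³ + 33*317² + 368*317) = -311551 + (5632 + 2*31855013 + 33*100489 + 116656) = -311551 + (5632 + 63710026 + 3316137 + 116656) = -311551 + 67148451 = 66836900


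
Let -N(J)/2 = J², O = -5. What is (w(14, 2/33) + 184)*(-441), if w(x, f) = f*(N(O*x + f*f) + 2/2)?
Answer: 785878079350/4348377 ≈ 1.8073e+5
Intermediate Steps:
N(J) = -2*J²
w(x, f) = f*(1 - 2*(f² - 5*x)²) (w(x, f) = f*(-2*(-5*x + f*f)² + 2/2) = f*(-2*(-5*x + f²)² + 2*(½)) = f*(-2*(f² - 5*x)² + 1) = f*(1 - 2*(f² - 5*x)²))
(w(14, 2/33) + 184)*(-441) = ((2/33 - 2*2/33*((2/33)² - 5*14)²) + 184)*(-441) = ((2*(1/33) - 2*2*(1/33)*((2*(1/33))² - 70)²) + 184)*(-441) = ((2/33 - 2*2/33*((2/33)² - 70)²) + 184)*(-441) = ((2/33 - 2*2/33*(4/1089 - 70)²) + 184)*(-441) = ((2/33 - 2*2/33*(-76226/1089)²) + 184)*(-441) = ((2/33 - 2*2/33*5810403076/1185921) + 184)*(-441) = ((2/33 - 23241612304/39135393) + 184)*(-441) = (-23239240462/39135393 + 184)*(-441) = -16038328150/39135393*(-441) = 785878079350/4348377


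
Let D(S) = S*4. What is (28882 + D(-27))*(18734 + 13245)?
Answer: 920163746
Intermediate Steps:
D(S) = 4*S
(28882 + D(-27))*(18734 + 13245) = (28882 + 4*(-27))*(18734 + 13245) = (28882 - 108)*31979 = 28774*31979 = 920163746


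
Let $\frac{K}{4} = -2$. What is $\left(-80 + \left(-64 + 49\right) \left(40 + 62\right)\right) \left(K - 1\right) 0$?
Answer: $0$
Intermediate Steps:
$K = -8$ ($K = 4 \left(-2\right) = -8$)
$\left(-80 + \left(-64 + 49\right) \left(40 + 62\right)\right) \left(K - 1\right) 0 = \left(-80 + \left(-64 + 49\right) \left(40 + 62\right)\right) \left(-8 - 1\right) 0 = \left(-80 - 1530\right) \left(\left(-9\right) 0\right) = \left(-80 - 1530\right) 0 = \left(-1610\right) 0 = 0$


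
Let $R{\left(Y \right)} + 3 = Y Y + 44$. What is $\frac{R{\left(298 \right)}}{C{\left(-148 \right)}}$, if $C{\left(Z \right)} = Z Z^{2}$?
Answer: $- \frac{88845}{3241792} \approx -0.027406$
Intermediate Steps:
$C{\left(Z \right)} = Z^{3}$
$R{\left(Y \right)} = 41 + Y^{2}$ ($R{\left(Y \right)} = -3 + \left(Y Y + 44\right) = -3 + \left(Y^{2} + 44\right) = -3 + \left(44 + Y^{2}\right) = 41 + Y^{2}$)
$\frac{R{\left(298 \right)}}{C{\left(-148 \right)}} = \frac{41 + 298^{2}}{\left(-148\right)^{3}} = \frac{41 + 88804}{-3241792} = 88845 \left(- \frac{1}{3241792}\right) = - \frac{88845}{3241792}$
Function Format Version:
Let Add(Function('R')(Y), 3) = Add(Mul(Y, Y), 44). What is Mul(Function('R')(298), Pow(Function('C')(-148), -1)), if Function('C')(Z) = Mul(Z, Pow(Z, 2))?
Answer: Rational(-88845, 3241792) ≈ -0.027406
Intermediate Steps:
Function('C')(Z) = Pow(Z, 3)
Function('R')(Y) = Add(41, Pow(Y, 2)) (Function('R')(Y) = Add(-3, Add(Mul(Y, Y), 44)) = Add(-3, Add(Pow(Y, 2), 44)) = Add(-3, Add(44, Pow(Y, 2))) = Add(41, Pow(Y, 2)))
Mul(Function('R')(298), Pow(Function('C')(-148), -1)) = Mul(Add(41, Pow(298, 2)), Pow(Pow(-148, 3), -1)) = Mul(Add(41, 88804), Pow(-3241792, -1)) = Mul(88845, Rational(-1, 3241792)) = Rational(-88845, 3241792)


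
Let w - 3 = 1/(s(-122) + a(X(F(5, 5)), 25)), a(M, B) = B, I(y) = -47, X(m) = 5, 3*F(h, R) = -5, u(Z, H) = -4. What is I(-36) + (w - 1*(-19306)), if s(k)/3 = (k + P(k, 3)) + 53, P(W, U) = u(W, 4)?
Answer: 3736827/194 ≈ 19262.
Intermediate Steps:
F(h, R) = -5/3 (F(h, R) = (⅓)*(-5) = -5/3)
P(W, U) = -4
s(k) = 147 + 3*k (s(k) = 3*((k - 4) + 53) = 3*((-4 + k) + 53) = 3*(49 + k) = 147 + 3*k)
w = 581/194 (w = 3 + 1/((147 + 3*(-122)) + 25) = 3 + 1/((147 - 366) + 25) = 3 + 1/(-219 + 25) = 3 + 1/(-194) = 3 - 1/194 = 581/194 ≈ 2.9948)
I(-36) + (w - 1*(-19306)) = -47 + (581/194 - 1*(-19306)) = -47 + (581/194 + 19306) = -47 + 3745945/194 = 3736827/194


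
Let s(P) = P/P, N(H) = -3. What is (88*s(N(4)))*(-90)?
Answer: -7920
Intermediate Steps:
s(P) = 1
(88*s(N(4)))*(-90) = (88*1)*(-90) = 88*(-90) = -7920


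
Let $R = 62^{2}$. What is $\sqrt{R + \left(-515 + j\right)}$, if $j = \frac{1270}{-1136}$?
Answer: $\frac{\sqrt{268413654}}{284} \approx 57.688$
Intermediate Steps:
$j = - \frac{635}{568}$ ($j = 1270 \left(- \frac{1}{1136}\right) = - \frac{635}{568} \approx -1.118$)
$R = 3844$
$\sqrt{R + \left(-515 + j\right)} = \sqrt{3844 - \frac{293155}{568}} = \sqrt{\frac{1890237}{568}} = \frac{\sqrt{268413654}}{284}$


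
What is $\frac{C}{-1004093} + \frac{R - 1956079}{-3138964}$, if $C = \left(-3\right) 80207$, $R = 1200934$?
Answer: $\frac{1513536465129}{3151811779652} \approx 0.48021$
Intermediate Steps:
$C = -240621$
$\frac{C}{-1004093} + \frac{R - 1956079}{-3138964} = - \frac{240621}{-1004093} + \frac{1200934 - 1956079}{-3138964} = \left(-240621\right) \left(- \frac{1}{1004093}\right) - - \frac{755145}{3138964} = \frac{240621}{1004093} + \frac{755145}{3138964} = \frac{1513536465129}{3151811779652}$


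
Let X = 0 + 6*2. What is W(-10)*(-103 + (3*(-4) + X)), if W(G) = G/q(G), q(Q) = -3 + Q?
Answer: -1030/13 ≈ -79.231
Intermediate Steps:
X = 12 (X = 0 + 12 = 12)
W(G) = G/(-3 + G)
W(-10)*(-103 + (3*(-4) + X)) = (-10/(-3 - 10))*(-103 + (3*(-4) + 12)) = (-10/(-13))*(-103 + (-12 + 12)) = (-10*(-1/13))*(-103 + 0) = (10/13)*(-103) = -1030/13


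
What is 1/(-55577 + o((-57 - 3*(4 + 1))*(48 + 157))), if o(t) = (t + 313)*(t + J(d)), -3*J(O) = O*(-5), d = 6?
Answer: 1/213037673 ≈ 4.6940e-9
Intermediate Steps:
J(O) = 5*O/3 (J(O) = -O*(-5)/3 = -(-5)*O/3 = 5*O/3)
o(t) = (10 + t)*(313 + t) (o(t) = (t + 313)*(t + (5/3)*6) = (313 + t)*(t + 10) = (313 + t)*(10 + t) = (10 + t)*(313 + t))
1/(-55577 + o((-57 - 3*(4 + 1))*(48 + 157))) = 1/(-55577 + (3130 + ((-57 - 3*(4 + 1))*(48 + 157))**2 + 323*((-57 - 3*(4 + 1))*(48 + 157)))) = 1/(-55577 + (3130 + ((-57 - 3*5)*205)**2 + 323*((-57 - 3*5)*205))) = 1/(-55577 + (3130 + ((-57 - 15)*205)**2 + 323*((-57 - 15)*205))) = 1/(-55577 + (3130 + (-72*205)**2 + 323*(-72*205))) = 1/(-55577 + (3130 + (-14760)**2 + 323*(-14760))) = 1/(-55577 + (3130 + 217857600 - 4767480)) = 1/(-55577 + 213093250) = 1/213037673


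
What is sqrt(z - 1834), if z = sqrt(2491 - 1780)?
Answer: sqrt(-1834 + 3*sqrt(79)) ≈ 42.513*I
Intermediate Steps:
z = 3*sqrt(79) (z = sqrt(711) = 3*sqrt(79) ≈ 26.665)
sqrt(z - 1834) = sqrt(3*sqrt(79) - 1834) = sqrt(-1834 + 3*sqrt(79))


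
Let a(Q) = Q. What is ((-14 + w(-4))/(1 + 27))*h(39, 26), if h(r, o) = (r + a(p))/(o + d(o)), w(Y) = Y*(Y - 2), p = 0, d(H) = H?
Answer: 15/56 ≈ 0.26786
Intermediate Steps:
w(Y) = Y*(-2 + Y)
h(r, o) = r/(2*o) (h(r, o) = (r + 0)/(o + o) = r/((2*o)) = r*(1/(2*o)) = r/(2*o))
((-14 + w(-4))/(1 + 27))*h(39, 26) = ((-14 - 4*(-2 - 4))/(1 + 27))*((1/2)*39/26) = ((-14 - 4*(-6))/28)*((1/2)*39*(1/26)) = ((-14 + 24)*(1/28))*(3/4) = (10*(1/28))*(3/4) = (5/14)*(3/4) = 15/56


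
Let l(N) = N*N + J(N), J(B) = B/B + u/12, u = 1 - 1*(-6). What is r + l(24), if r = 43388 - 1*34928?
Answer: 108451/12 ≈ 9037.6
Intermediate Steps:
u = 7 (u = 1 + 6 = 7)
J(B) = 19/12 (J(B) = B/B + 7/12 = 1 + 7*(1/12) = 1 + 7/12 = 19/12)
r = 8460 (r = 43388 - 34928 = 8460)
l(N) = 19/12 + N**2 (l(N) = N*N + 19/12 = N**2 + 19/12 = 19/12 + N**2)
r + l(24) = 8460 + (19/12 + 24**2) = 8460 + (19/12 + 576) = 8460 + 6931/12 = 108451/12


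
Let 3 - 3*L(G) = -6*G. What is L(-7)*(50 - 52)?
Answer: 26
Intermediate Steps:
L(G) = 1 + 2*G (L(G) = 1 - (-2)*G = 1 + 2*G)
L(-7)*(50 - 52) = (1 + 2*(-7))*(50 - 52) = (1 - 14)*(-2) = -13*(-2) = 26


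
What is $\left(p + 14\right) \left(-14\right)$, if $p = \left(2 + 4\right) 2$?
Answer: $-364$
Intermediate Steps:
$p = 12$ ($p = 6 \cdot 2 = 12$)
$\left(p + 14\right) \left(-14\right) = \left(12 + 14\right) \left(-14\right) = 26 \left(-14\right) = -364$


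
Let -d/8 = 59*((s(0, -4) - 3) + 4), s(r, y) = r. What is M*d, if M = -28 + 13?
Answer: 7080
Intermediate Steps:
M = -15
d = -472 (d = -472*((0 - 3) + 4) = -472*(-3 + 4) = -472 ≈ -472.00)
M*d = -15*(-472) = 7080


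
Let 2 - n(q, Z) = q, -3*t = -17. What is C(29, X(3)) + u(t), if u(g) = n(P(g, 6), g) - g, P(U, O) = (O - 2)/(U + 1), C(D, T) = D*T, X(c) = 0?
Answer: -64/15 ≈ -4.2667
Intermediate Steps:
t = 17/3 (t = -⅓*(-17) = 17/3 ≈ 5.6667)
P(U, O) = (-2 + O)/(1 + U)
n(q, Z) = 2 - q
u(g) = 2 - g - 4/(1 + g) (u(g) = (2 - (-2 + 6)/(1 + g)) - g = (2 - 4/(1 + g)) - g = 2 - g - 4/(1 + g))
C(29, X(3)) + u(t) = 29*0 + (-2 + 17/3 - (17/3)²)/(1 + 17/3) = 0 + (-2 + 17/3 - 1*289/9)/(20/3) = 0 + 3*(-2 + 17/3 - 289/9)/20 = 0 + (3/20)*(-256/9) = 0 - 64/15 = -64/15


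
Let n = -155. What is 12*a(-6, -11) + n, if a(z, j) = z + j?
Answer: -359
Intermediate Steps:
a(z, j) = j + z
12*a(-6, -11) + n = 12*(-11 - 6) - 155 = 12*(-17) - 155 = -204 - 155 = -359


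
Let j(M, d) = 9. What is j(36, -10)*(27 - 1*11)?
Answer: 144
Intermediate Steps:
j(36, -10)*(27 - 1*11) = 9*(27 - 1*11) = 9*(27 - 11) = 9*16 = 144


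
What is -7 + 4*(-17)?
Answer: -75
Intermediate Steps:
-7 + 4*(-17) = -7 - 68 = -75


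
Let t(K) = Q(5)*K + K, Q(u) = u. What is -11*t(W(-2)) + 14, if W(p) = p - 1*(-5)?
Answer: -184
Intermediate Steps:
W(p) = 5 + p (W(p) = p + 5 = 5 + p)
t(K) = 6*K (t(K) = 5*K + K = 6*K)
-11*t(W(-2)) + 14 = -66*(5 - 2) + 14 = -66*3 + 14 = -11*18 + 14 = -198 + 14 = -184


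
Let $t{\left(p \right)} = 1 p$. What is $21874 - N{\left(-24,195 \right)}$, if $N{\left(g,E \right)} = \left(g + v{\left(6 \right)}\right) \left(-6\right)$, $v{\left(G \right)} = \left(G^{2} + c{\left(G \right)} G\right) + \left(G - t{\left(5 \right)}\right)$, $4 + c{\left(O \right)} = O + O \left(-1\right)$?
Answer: $21808$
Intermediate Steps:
$t{\left(p \right)} = p$
$c{\left(O \right)} = -4$ ($c{\left(O \right)} = -4 + \left(O + O \left(-1\right)\right) = -4 + \left(O - O\right) = -4 + 0 = -4$)
$v{\left(G \right)} = -5 + G^{2} - 3 G$ ($v{\left(G \right)} = \left(G^{2} - 4 G\right) + \left(G - 5\right) = \left(G^{2} - 4 G\right) + \left(-5 + G\right) = -5 + G^{2} - 3 G$)
$N{\left(g,E \right)} = -78 - 6 g$ ($N{\left(g,E \right)} = \left(g - \left(23 - 36\right)\right) \left(-6\right) = \left(g - -13\right) \left(-6\right) = \left(g + 13\right) \left(-6\right) = \left(13 + g\right) \left(-6\right) = -78 - 6 g$)
$21874 - N{\left(-24,195 \right)} = 21874 - \left(-78 - -144\right) = 21874 - \left(-78 + 144\right) = 21874 - 66 = 21808$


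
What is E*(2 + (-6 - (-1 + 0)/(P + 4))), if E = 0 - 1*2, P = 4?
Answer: 31/4 ≈ 7.7500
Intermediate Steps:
E = -2 (E = 0 - 2 = -2)
E*(2 + (-6 - (-1 + 0)/(P + 4))) = -2*(2 + (-6 - (-1 + 0)/(4 + 4))) = -2*(2 + (-6 - (-1)/8)) = -2*(2 + (-6 - 1*(-⅛))) = -2*(2 + (-6 + ⅛)) = -2*(2 - 47/8) = -2*(-31/8) = 31/4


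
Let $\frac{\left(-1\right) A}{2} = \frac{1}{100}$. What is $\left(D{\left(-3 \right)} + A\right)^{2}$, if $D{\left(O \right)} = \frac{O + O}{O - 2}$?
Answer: $\frac{3481}{2500} \approx 1.3924$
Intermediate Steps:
$D{\left(O \right)} = \frac{2 O}{-2 + O}$
$A = - \frac{1}{50}$ ($A = - \frac{2}{100} = \left(-2\right) \frac{1}{100} = - \frac{1}{50} \approx -0.02$)
$\left(D{\left(-3 \right)} + A\right)^{2} = \left(2 \left(-3\right) \frac{1}{-2 - 3} - \frac{1}{50}\right)^{2} = \left(2 \left(-3\right) \frac{1}{-5} - \frac{1}{50}\right)^{2} = \left(2 \left(-3\right) \left(- \frac{1}{5}\right) - \frac{1}{50}\right)^{2} = \left(\frac{6}{5} - \frac{1}{50}\right)^{2} = \left(\frac{59}{50}\right)^{2} = \frac{3481}{2500}$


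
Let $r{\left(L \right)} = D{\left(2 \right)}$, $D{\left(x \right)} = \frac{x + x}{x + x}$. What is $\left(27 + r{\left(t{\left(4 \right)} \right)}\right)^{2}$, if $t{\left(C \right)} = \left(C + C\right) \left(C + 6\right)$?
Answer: $784$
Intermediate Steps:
$t{\left(C \right)} = 2 C \left(6 + C\right)$
$D{\left(x \right)} = 1$ ($D{\left(x \right)} = \frac{2 x}{2 x} = 2 x \frac{1}{2 x} = 1$)
$r{\left(L \right)} = 1$
$\left(27 + r{\left(t{\left(4 \right)} \right)}\right)^{2} = \left(27 + 1\right)^{2} = 28^{2} = 784$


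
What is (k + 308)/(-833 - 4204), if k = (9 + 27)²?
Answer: -1604/5037 ≈ -0.31844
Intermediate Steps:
k = 1296 (k = 36² = 1296)
(k + 308)/(-833 - 4204) = (1296 + 308)/(-833 - 4204) = 1604/(-5037) = 1604*(-1/5037) = -1604/5037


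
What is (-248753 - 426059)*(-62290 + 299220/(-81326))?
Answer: 1709331105998560/40663 ≈ 4.2036e+10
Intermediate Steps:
(-248753 - 426059)*(-62290 + 299220/(-81326)) = -674812*(-62290 + 299220*(-1/81326)) = -674812*(-62290 - 149610/40663) = -674812*(-2533047880/40663) = 1709331105998560/40663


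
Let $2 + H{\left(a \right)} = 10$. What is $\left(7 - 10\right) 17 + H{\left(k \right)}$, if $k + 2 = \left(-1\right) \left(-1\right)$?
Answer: $-43$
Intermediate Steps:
$k = -1$ ($k = -2 - -1 = -2 + 1 = -1$)
$H{\left(a \right)} = 8$ ($H{\left(a \right)} = -2 + 10 = 8$)
$\left(7 - 10\right) 17 + H{\left(k \right)} = \left(7 - 10\right) 17 + 8 = \left(-3\right) 17 + 8 = -51 + 8 = -43$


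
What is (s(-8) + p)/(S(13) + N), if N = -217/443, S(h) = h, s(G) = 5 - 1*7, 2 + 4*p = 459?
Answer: 198907/22168 ≈ 8.9727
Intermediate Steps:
p = 457/4 (p = -1/2 + (1/4)*459 = -1/2 + 459/4 = 457/4 ≈ 114.25)
s(G) = -2 (s(G) = 5 - 7 = -2)
N = -217/443 (N = -217*1/443 = -217/443 ≈ -0.48984)
(s(-8) + p)/(S(13) + N) = (-2 + 457/4)/(13 - 217/443) = 449/(4*(5542/443)) = (449/4)*(443/5542) = 198907/22168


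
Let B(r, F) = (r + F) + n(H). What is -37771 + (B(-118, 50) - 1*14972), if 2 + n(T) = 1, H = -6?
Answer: -52812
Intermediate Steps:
n(T) = -1 (n(T) = -2 + 1 = -1)
B(r, F) = -1 + F + r (B(r, F) = (r + F) - 1 = (F + r) - 1 = -1 + F + r)
-37771 + (B(-118, 50) - 1*14972) = -37771 + ((-1 + 50 - 118) - 1*14972) = -37771 + (-69 - 14972) = -37771 - 15041 = -52812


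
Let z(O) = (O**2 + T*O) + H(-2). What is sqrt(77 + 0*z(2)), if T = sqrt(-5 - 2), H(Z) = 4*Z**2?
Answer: sqrt(77) ≈ 8.7750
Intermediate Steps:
T = I*sqrt(7) (T = sqrt(-7) = I*sqrt(7) ≈ 2.6458*I)
z(O) = 16 + O**2 + I*O*sqrt(7) (z(O) = (O**2 + (I*sqrt(7))*O) + 4*(-2)**2 = (O**2 + I*O*sqrt(7)) + 4*4 = (O**2 + I*O*sqrt(7)) + 16 = 16 + O**2 + I*O*sqrt(7))
sqrt(77 + 0*z(2)) = sqrt(77 + 0*(16 + 2**2 + I*2*sqrt(7))) = sqrt(77 + 0*(16 + 4 + 2*I*sqrt(7))) = sqrt(77 + 0*(20 + 2*I*sqrt(7))) = sqrt(77 + 0) = sqrt(77)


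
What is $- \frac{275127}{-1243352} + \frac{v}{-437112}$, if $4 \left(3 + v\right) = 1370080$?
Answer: $- \frac{19100492735}{33967754964} \approx -0.56231$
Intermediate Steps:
$v = 342517$ ($v = -3 + \frac{1}{4} \cdot 1370080 = -3 + 342520 = 342517$)
$- \frac{275127}{-1243352} + \frac{v}{-437112} = - \frac{275127}{-1243352} + \frac{342517}{-437112} = \left(-275127\right) \left(- \frac{1}{1243352}\right) + 342517 \left(- \frac{1}{437112}\right) = \frac{275127}{1243352} - \frac{342517}{437112} = - \frac{19100492735}{33967754964}$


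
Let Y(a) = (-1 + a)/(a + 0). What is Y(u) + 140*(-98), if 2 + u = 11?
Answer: -123472/9 ≈ -13719.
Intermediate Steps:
u = 9 (u = -2 + 11 = 9)
Y(a) = (-1 + a)/a
Y(u) + 140*(-98) = (-1 + 9)/9 + 140*(-98) = (1/9)*8 - 13720 = 8/9 - 13720 = -123472/9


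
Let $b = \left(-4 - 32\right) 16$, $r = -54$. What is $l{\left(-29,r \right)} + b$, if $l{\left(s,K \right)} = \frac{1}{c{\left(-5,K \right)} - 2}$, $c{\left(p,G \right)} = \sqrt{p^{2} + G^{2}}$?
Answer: $- \frac{1691710}{2937} + \frac{\sqrt{2941}}{2937} \approx -575.98$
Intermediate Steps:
$c{\left(p,G \right)} = \sqrt{G^{2} + p^{2}}$
$b = -576$ ($b = \left(-36\right) 16 = -576$)
$l{\left(s,K \right)} = \frac{1}{-2 + \sqrt{25 + K^{2}}}$ ($l{\left(s,K \right)} = \frac{1}{\sqrt{K^{2} + \left(-5\right)^{2}} - 2} = \frac{1}{\sqrt{K^{2} + 25} - 2} = \frac{1}{\sqrt{25 + K^{2}} - 2} = \frac{1}{-2 + \sqrt{25 + K^{2}}}$)
$l{\left(-29,r \right)} + b = \frac{1}{-2 + \sqrt{25 + \left(-54\right)^{2}}} - 576 = \frac{1}{-2 + \sqrt{25 + 2916}} - 576 = \frac{1}{-2 + \sqrt{2941}} - 576 = -576 + \frac{1}{-2 + \sqrt{2941}}$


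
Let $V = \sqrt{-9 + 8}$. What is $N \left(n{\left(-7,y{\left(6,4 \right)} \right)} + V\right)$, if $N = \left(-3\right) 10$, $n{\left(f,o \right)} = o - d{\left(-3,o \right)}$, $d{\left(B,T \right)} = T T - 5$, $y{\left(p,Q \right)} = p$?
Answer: $750 - 30 i \approx 750.0 - 30.0 i$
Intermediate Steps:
$d{\left(B,T \right)} = -5 + T^{2}$ ($d{\left(B,T \right)} = T^{2} - 5 = -5 + T^{2}$)
$n{\left(f,o \right)} = 5 + o - o^{2}$ ($n{\left(f,o \right)} = o - \left(-5 + o^{2}\right) = 5 + o - o^{2}$)
$V = i$ ($V = \sqrt{-1} = i \approx 1.0 i$)
$N = -30$
$N \left(n{\left(-7,y{\left(6,4 \right)} \right)} + V\right) = - 30 \left(\left(5 + 6 - 6^{2}\right) + i\right) = - 30 \left(\left(5 + 6 - 36\right) + i\right) = - 30 \left(-25 + i\right) = 750 - 30 i$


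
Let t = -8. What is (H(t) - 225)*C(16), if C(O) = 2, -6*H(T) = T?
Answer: -1342/3 ≈ -447.33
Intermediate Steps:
H(T) = -T/6
(H(t) - 225)*C(16) = (-⅙*(-8) - 225)*2 = (4/3 - 225)*2 = -671/3*2 = -1342/3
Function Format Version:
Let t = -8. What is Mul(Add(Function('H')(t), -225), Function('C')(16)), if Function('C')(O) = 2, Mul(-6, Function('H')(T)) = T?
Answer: Rational(-1342, 3) ≈ -447.33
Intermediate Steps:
Function('H')(T) = Mul(Rational(-1, 6), T)
Mul(Add(Function('H')(t), -225), Function('C')(16)) = Mul(Add(Mul(Rational(-1, 6), -8), -225), 2) = Mul(Add(Rational(4, 3), -225), 2) = Mul(Rational(-671, 3), 2) = Rational(-1342, 3)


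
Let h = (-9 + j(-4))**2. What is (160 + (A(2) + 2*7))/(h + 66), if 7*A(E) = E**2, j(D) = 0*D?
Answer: 1222/1029 ≈ 1.1876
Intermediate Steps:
j(D) = 0
A(E) = E**2/7
h = 81 (h = (-9 + 0)**2 = (-9)**2 = 81)
(160 + (A(2) + 2*7))/(h + 66) = (160 + ((1/7)*2**2 + 2*7))/(81 + 66) = (160 + ((1/7)*4 + 14))/147 = (160 + (4/7 + 14))*(1/147) = (160 + 102/7)*(1/147) = (1222/7)*(1/147) = 1222/1029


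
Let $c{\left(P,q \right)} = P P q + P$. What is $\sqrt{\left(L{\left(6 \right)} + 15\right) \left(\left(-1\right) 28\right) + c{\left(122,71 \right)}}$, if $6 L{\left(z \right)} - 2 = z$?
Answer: $\frac{\sqrt{9507858}}{3} \approx 1027.8$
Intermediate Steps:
$c{\left(P,q \right)} = P + q P^{2}$ ($c{\left(P,q \right)} = P^{2} q + P = q P^{2} + P = P + q P^{2}$)
$L{\left(z \right)} = \frac{1}{3} + \frac{z}{6}$
$\sqrt{\left(L{\left(6 \right)} + 15\right) \left(\left(-1\right) 28\right) + c{\left(122,71 \right)}} = \sqrt{\left(\left(\frac{1}{3} + \frac{1}{6} \cdot 6\right) + 15\right) \left(\left(-1\right) 28\right) + 122 \left(1 + 122 \cdot 71\right)} = \sqrt{\left(\left(\frac{1}{3} + 1\right) + 15\right) \left(-28\right) + 122 \left(1 + 8662\right)} = \sqrt{\left(\frac{4}{3} + 15\right) \left(-28\right) + 122 \cdot 8663} = \sqrt{\frac{49}{3} \left(-28\right) + 1056886} = \sqrt{- \frac{1372}{3} + 1056886} = \sqrt{\frac{3169286}{3}} = \frac{\sqrt{9507858}}{3}$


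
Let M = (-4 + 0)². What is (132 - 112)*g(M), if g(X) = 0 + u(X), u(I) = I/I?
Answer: 20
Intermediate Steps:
M = 16 (M = (-4)² = 16)
u(I) = 1
g(X) = 1 (g(X) = 0 + 1 = 1)
(132 - 112)*g(M) = (132 - 112)*1 = 20*1 = 20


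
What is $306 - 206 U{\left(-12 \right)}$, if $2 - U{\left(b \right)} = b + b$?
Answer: $-5050$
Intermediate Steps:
$U{\left(b \right)} = 2 - 2 b$ ($U{\left(b \right)} = 2 - \left(b + b\right) = 2 - 2 b$)
$306 - 206 U{\left(-12 \right)} = 306 - 206 \left(2 - -24\right) = 306 - 206 \left(2 + 24\right) = 306 - 5356 = -5050$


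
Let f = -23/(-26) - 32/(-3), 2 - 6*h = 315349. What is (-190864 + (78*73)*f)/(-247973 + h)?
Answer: 750546/1803185 ≈ 0.41623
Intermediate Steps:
h = -315347/6 (h = ⅓ - ⅙*315349 = ⅓ - 315349/6 = -315347/6 ≈ -52558.)
f = 901/78 (f = -23*(-1/26) - 32*(-⅓) = 23/26 + 32/3 = 901/78 ≈ 11.551)
(-190864 + (78*73)*f)/(-247973 + h) = (-190864 + (78*73)*(901/78))/(-247973 - 315347/6) = (-190864 + 5694*(901/78))/(-1803185/6) = (-190864 + 65773)*(-6/1803185) = -125091*(-6/1803185) = 750546/1803185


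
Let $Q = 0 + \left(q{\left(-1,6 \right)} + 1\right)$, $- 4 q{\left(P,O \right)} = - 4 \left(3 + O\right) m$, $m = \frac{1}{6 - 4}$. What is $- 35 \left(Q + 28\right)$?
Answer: $- \frac{2345}{2} \approx -1172.5$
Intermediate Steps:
$m = \frac{1}{2} \approx 0.5$
$q{\left(P,O \right)} = \frac{3}{2} + \frac{O}{2}$ ($q{\left(P,O \right)} = - \frac{- 4 \left(3 + O\right) \frac{1}{2}}{4} = - \frac{\left(-12 - 4 O\right) \frac{1}{2}}{4} = - \frac{-6 - 2 O}{4} = \frac{3}{2} + \frac{O}{2}$)
$Q = \frac{11}{2}$ ($Q = 0 + \left(\left(\frac{3}{2} + \frac{1}{2} \cdot 6\right) + 1\right) = 0 + \left(\left(\frac{3}{2} + 3\right) + 1\right) = 0 + \left(\frac{9}{2} + 1\right) = 0 + \frac{11}{2} = \frac{11}{2} \approx 5.5$)
$- 35 \left(Q + 28\right) = - 35 \left(\frac{11}{2} + 28\right) = \left(-35\right) \frac{67}{2} = - \frac{2345}{2}$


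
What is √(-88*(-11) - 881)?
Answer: √87 ≈ 9.3274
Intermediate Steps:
√(-88*(-11) - 881) = √(968 - 881) = √87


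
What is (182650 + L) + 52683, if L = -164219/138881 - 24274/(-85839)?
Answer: 2805489550418600/11921406159 ≈ 2.3533e+5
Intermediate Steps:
L = -10725197347/11921406159 (L = -164219*1/138881 - 24274*(-1/85839) = -164219/138881 + 24274/85839 = -10725197347/11921406159 ≈ -0.89966)
(182650 + L) + 52683 = (182650 - 10725197347/11921406159) + 52683 = 2177434109744003/11921406159 + 52683 = 2805489550418600/11921406159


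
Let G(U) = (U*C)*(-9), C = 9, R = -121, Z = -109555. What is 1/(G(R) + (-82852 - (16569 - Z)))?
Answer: -1/199175 ≈ -5.0207e-6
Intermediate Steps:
G(U) = -81*U (G(U) = (U*9)*(-9) = (9*U)*(-9) = -81*U)
1/(G(R) + (-82852 - (16569 - Z))) = 1/(-81*(-121) + (-82852 - (16569 - 1*(-109555)))) = 1/(9801 + (-82852 - (16569 + 109555))) = 1/(9801 + (-82852 - 1*126124)) = 1/(9801 + (-82852 - 126124)) = 1/(9801 - 208976) = 1/(-199175) = -1/199175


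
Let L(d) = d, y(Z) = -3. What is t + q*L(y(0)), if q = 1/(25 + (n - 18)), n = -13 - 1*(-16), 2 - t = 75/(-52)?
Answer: 817/260 ≈ 3.1423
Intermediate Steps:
t = 179/52 (t = 2 - 75/(-52) = 2 - 75*(-1)/52 = 2 - 1*(-75/52) = 2 + 75/52 = 179/52 ≈ 3.4423)
n = 3 (n = -13 + 16 = 3)
q = 1/10 (q = 1/(25 + (3 - 18)) = 1/(25 - 15) = 1/10 ≈ 0.10000)
t + q*L(y(0)) = 179/52 + (1/10)*(-3) = 179/52 - 3/10 = 817/260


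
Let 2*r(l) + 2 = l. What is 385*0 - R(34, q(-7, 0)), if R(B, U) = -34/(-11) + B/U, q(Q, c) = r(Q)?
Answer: 442/99 ≈ 4.4646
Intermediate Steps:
r(l) = -1 + l/2
q(Q, c) = -1 + Q/2
R(B, U) = 34/11 + B/U (R(B, U) = -34*(-1/11) + B/U = 34/11 + B/U)
385*0 - R(34, q(-7, 0)) = 385*0 - (34/11 + 34/(-1 + (½)*(-7))) = 0 - (34/11 + 34/(-1 - 7/2)) = 0 - (34/11 + 34/(-9/2)) = 0 - (34/11 + 34*(-2/9)) = 0 - (34/11 - 68/9) = 0 - 1*(-442/99) = 0 + 442/99 = 442/99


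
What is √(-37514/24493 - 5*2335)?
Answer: I*√7004833627477/24493 ≈ 108.06*I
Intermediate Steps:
√(-37514/24493 - 5*2335) = √(-37514*1/24493 - 11675) = √(-37514/24493 - 11675) = √(-285993289/24493) = I*√7004833627477/24493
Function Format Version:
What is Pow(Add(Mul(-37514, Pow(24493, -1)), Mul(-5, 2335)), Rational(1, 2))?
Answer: Mul(Rational(1, 24493), I, Pow(7004833627477, Rational(1, 2))) ≈ Mul(108.06, I)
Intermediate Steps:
Pow(Add(Mul(-37514, Pow(24493, -1)), Mul(-5, 2335)), Rational(1, 2)) = Pow(Add(Mul(-37514, Rational(1, 24493)), -11675), Rational(1, 2)) = Pow(Add(Rational(-37514, 24493), -11675), Rational(1, 2)) = Pow(Rational(-285993289, 24493), Rational(1, 2)) = Mul(Rational(1, 24493), I, Pow(7004833627477, Rational(1, 2)))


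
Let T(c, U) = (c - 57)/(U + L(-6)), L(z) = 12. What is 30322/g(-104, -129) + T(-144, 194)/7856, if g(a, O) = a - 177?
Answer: -49071240673/454752416 ≈ -107.91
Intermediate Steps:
g(a, O) = -177 + a
T(c, U) = (-57 + c)/(12 + U) (T(c, U) = (c - 57)/(U + 12) = (-57 + c)/(12 + U))
30322/g(-104, -129) + T(-144, 194)/7856 = 30322/(-177 - 104) + ((-57 - 144)/(12 + 194))/7856 = 30322/(-281) + (-201/206)*(1/7856) = 30322*(-1/281) + ((1/206)*(-201))*(1/7856) = -30322/281 - 201/206*1/7856 = -30322/281 - 201/1618336 = -49071240673/454752416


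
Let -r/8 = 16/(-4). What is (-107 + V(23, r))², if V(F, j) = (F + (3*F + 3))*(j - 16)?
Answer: 1996569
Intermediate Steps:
r = 32 (r = -128/(-4) = -128*(-1)/4 = -8*(-4) = 32)
V(F, j) = (-16 + j)*(3 + 4*F) (V(F, j) = (F + (3 + 3*F))*(-16 + j) = (3 + 4*F)*(-16 + j) = (-16 + j)*(3 + 4*F))
(-107 + V(23, r))² = (-107 + (-48 - 64*23 + 3*32 + 4*23*32))² = (-107 + (-48 - 1472 + 96 + 2944))² = (-107 + 1520)² = 1413² = 1996569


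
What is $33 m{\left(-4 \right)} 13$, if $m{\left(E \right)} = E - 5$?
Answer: $-3861$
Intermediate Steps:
$m{\left(E \right)} = -5 + E$
$33 m{\left(-4 \right)} 13 = 33 \left(-5 - 4\right) 13 = 33 \left(-9\right) 13 = \left(-297\right) 13 = -3861$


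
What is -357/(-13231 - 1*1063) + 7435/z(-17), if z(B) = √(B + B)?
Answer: 51/2042 - 7435*I*√34/34 ≈ 0.024976 - 1275.1*I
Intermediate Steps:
z(B) = √2*√B (z(B) = √(2*B) = √2*√B)
-357/(-13231 - 1*1063) + 7435/z(-17) = -357/(-13231 - 1*1063) + 7435/((√2*√(-17))) = -357/(-13231 - 1063) + 7435/((√2*(I*√17))) = -357/(-14294) + 7435/((I*√34)) = -357*(-1/14294) + 7435*(-I*√34/34) = 51/2042 - 7435*I*√34/34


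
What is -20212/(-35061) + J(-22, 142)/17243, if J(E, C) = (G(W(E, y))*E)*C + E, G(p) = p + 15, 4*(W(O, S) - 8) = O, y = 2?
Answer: -50614216/19501833 ≈ -2.5954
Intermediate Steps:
W(O, S) = 8 + O/4
G(p) = 15 + p
J(E, C) = E + C*E*(23 + E/4) (J(E, C) = ((15 + (8 + E/4))*E)*C + E = ((23 + E/4)*E)*C + E = (E*(23 + E/4))*C + E = C*E*(23 + E/4) + E = E + C*E*(23 + E/4))
-20212/(-35061) + J(-22, 142)/17243 = -20212/(-35061) + ((¼)*(-22)*(4 + 142*(92 - 22)))/17243 = -20212*(-1/35061) + ((¼)*(-22)*(4 + 142*70))*(1/17243) = 652/1131 + ((¼)*(-22)*(4 + 9940))*(1/17243) = 652/1131 + ((¼)*(-22)*9944)*(1/17243) = 652/1131 - 54692*1/17243 = 652/1131 - 54692/17243 = -50614216/19501833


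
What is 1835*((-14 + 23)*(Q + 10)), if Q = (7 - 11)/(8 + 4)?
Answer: 159645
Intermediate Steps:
Q = -1/3 (Q = -4/12 = -4*1/12 = -1/3 ≈ -0.33333)
1835*((-14 + 23)*(Q + 10)) = 1835*((-14 + 23)*(-1/3 + 10)) = 1835*(9*(29/3)) = 1835*87 = 159645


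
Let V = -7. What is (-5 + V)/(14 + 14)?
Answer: -3/7 ≈ -0.42857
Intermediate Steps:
(-5 + V)/(14 + 14) = (-5 - 7)/(14 + 14) = -12/28 = -12*1/28 = -3/7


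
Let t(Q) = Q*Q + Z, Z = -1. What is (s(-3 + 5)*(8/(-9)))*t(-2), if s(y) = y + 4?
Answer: -16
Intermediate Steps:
t(Q) = -1 + Q² (t(Q) = Q*Q - 1 = Q² - 1 = -1 + Q²)
s(y) = 4 + y
(s(-3 + 5)*(8/(-9)))*t(-2) = ((4 + (-3 + 5))*(8/(-9)))*(-1 + (-2)²) = ((4 + 2)*(8*(-⅑)))*(-1 + 4) = (6*(-8/9))*3 = -16/3*3 = -16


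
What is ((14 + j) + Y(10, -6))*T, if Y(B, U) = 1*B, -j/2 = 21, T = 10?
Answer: -180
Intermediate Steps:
j = -42 (j = -2*21 = -42)
Y(B, U) = B
((14 + j) + Y(10, -6))*T = ((14 - 42) + 10)*10 = (-28 + 10)*10 = -18*10 = -180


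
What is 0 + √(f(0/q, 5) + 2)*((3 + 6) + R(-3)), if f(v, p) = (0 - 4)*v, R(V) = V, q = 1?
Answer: 6*√2 ≈ 8.4853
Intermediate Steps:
f(v, p) = -4*v
0 + √(f(0/q, 5) + 2)*((3 + 6) + R(-3)) = 0 + √(-0/1 + 2)*((3 + 6) - 3) = 0 + √(-0 + 2)*(9 - 3) = 0 + √(-4*0 + 2)*6 = 0 + √(0 + 2)*6 = 0 + √2*6 = 0 + 6*√2 = 6*√2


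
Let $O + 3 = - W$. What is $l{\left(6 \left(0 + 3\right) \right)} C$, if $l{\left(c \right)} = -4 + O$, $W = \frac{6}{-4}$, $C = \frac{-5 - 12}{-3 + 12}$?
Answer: $\frac{187}{18} \approx 10.389$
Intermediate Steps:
$C = - \frac{17}{9} \approx -1.8889$
$W = - \frac{3}{2}$ ($W = 6 \left(- \frac{1}{4}\right) = - \frac{3}{2} \approx -1.5$)
$O = - \frac{3}{2}$ ($O = -3 - - \frac{3}{2} = -3 + \frac{3}{2} = - \frac{3}{2} \approx -1.5$)
$l{\left(c \right)} = - \frac{11}{2}$ ($l{\left(c \right)} = -4 - \frac{3}{2} = - \frac{11}{2}$)
$l{\left(6 \left(0 + 3\right) \right)} C = \left(- \frac{11}{2}\right) \left(- \frac{17}{9}\right) = \frac{187}{18}$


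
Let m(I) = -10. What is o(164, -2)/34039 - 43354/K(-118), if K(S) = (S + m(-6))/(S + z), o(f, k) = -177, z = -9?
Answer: -93708663509/2178496 ≈ -43015.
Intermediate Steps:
K(S) = (-10 + S)/(-9 + S) (K(S) = (S - 10)/(S - 9) = (-10 + S)/(-9 + S))
o(164, -2)/34039 - 43354/K(-118) = -177/34039 - 43354*(-9 - 118)/(-10 - 118) = -177*1/34039 - 43354/(-128/(-127)) = -177/34039 - 43354/((-1/127*(-128))) = -177/34039 - 43354/128/127 = -177/34039 - 43354*127/128 = -177/34039 - 2752979/64 = -93708663509/2178496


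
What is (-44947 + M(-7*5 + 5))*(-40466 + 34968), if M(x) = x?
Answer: 247283546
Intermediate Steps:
(-44947 + M(-7*5 + 5))*(-40466 + 34968) = (-44947 + (-7*5 + 5))*(-40466 + 34968) = (-44947 + (-35 + 5))*(-5498) = (-44947 - 30)*(-5498) = -44977*(-5498) = 247283546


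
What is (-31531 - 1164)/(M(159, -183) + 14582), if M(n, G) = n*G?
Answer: 6539/2903 ≈ 2.2525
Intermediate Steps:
M(n, G) = G*n
(-31531 - 1164)/(M(159, -183) + 14582) = (-31531 - 1164)/(-183*159 + 14582) = -32695/(-29097 + 14582) = -32695/(-14515) = -32695*(-1/14515) = 6539/2903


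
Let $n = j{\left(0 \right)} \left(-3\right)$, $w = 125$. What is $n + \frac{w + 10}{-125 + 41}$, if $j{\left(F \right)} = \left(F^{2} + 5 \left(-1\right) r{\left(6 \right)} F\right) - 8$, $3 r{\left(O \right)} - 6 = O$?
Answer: $\frac{627}{28} \approx 22.393$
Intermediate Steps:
$r{\left(O \right)} = 2 + \frac{O}{3}$
$j{\left(F \right)} = -8 + F^{2} - 20 F$ ($j{\left(F \right)} = \left(F^{2} + 5 \left(-1\right) \left(2 + \frac{1}{3} \cdot 6\right) F\right) - 8 = \left(F^{2} + - 5 \left(2 + 2\right) F\right) - 8 = \left(F^{2} + \left(-5\right) 4 F\right) - 8 = \left(F^{2} - 20 F\right) - 8 = -8 + F^{2} - 20 F$)
$n = 24$ ($n = \left(-8 + 0^{2} - 0\right) \left(-3\right) = \left(-8 + 0 + 0\right) \left(-3\right) = \left(-8\right) \left(-3\right) = 24$)
$n + \frac{w + 10}{-125 + 41} = 24 + \frac{125 + 10}{-125 + 41} = 24 + \frac{135}{-84} = 24 + 135 \left(- \frac{1}{84}\right) = 24 - \frac{45}{28} = \frac{627}{28}$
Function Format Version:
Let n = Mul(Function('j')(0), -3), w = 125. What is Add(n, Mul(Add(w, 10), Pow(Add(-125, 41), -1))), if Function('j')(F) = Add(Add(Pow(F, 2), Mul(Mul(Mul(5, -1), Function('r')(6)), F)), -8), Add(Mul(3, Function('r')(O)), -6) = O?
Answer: Rational(627, 28) ≈ 22.393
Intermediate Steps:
Function('r')(O) = Add(2, Mul(Rational(1, 3), O))
Function('j')(F) = Add(-8, Pow(F, 2), Mul(-20, F)) (Function('j')(F) = Add(Add(Pow(F, 2), Mul(Mul(Mul(5, -1), Add(2, Mul(Rational(1, 3), 6))), F)), -8) = Add(Add(Pow(F, 2), Mul(Mul(-5, Add(2, 2)), F)), -8) = Add(Add(Pow(F, 2), Mul(Mul(-5, 4), F)), -8) = Add(Add(Pow(F, 2), Mul(-20, F)), -8) = Add(-8, Pow(F, 2), Mul(-20, F)))
n = 24 (n = Mul(Add(-8, Pow(0, 2), Mul(-20, 0)), -3) = Mul(Add(-8, 0, 0), -3) = Mul(-8, -3) = 24)
Add(n, Mul(Add(w, 10), Pow(Add(-125, 41), -1))) = Add(24, Mul(Add(125, 10), Pow(Add(-125, 41), -1))) = Add(24, Mul(135, Pow(-84, -1))) = Add(24, Mul(135, Rational(-1, 84))) = Add(24, Rational(-45, 28)) = Rational(627, 28)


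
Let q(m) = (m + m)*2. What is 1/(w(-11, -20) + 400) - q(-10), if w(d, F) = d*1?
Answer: 15561/389 ≈ 40.003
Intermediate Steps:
w(d, F) = d
q(m) = 4*m (q(m) = (2*m)*2 = 4*m)
1/(w(-11, -20) + 400) - q(-10) = 1/(-11 + 400) - 4*(-10) = 1/389 - 1*(-40) = 1/389 + 40 = 15561/389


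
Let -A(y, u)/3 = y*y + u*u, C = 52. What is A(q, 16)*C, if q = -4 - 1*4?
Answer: -49920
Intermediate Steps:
q = -8 (q = -4 - 4 = -8)
A(y, u) = -3*u**2 - 3*y**2 (A(y, u) = -3*(y*y + u*u) = -3*(y**2 + u**2) = -3*(u**2 + y**2) = -3*u**2 - 3*y**2)
A(q, 16)*C = (-3*16**2 - 3*(-8)**2)*52 = (-3*256 - 3*64)*52 = (-768 - 192)*52 = -960*52 = -49920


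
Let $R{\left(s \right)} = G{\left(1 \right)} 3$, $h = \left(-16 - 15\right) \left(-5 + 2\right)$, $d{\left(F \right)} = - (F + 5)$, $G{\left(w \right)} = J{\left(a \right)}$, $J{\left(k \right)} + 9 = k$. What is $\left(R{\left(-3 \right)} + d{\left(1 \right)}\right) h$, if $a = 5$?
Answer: $-1674$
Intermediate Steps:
$J{\left(k \right)} = -9 + k$
$G{\left(w \right)} = -4$ ($G{\left(w \right)} = -9 + 5 = -4$)
$d{\left(F \right)} = -5 - F$ ($d{\left(F \right)} = - (5 + F) = -5 - F$)
$h = 93$ ($h = \left(-31\right) \left(-3\right) = 93$)
$R{\left(s \right)} = -12$ ($R{\left(s \right)} = \left(-4\right) 3 = -12$)
$\left(R{\left(-3 \right)} + d{\left(1 \right)}\right) h = \left(-12 - 6\right) 93 = \left(-18\right) 93 = -1674$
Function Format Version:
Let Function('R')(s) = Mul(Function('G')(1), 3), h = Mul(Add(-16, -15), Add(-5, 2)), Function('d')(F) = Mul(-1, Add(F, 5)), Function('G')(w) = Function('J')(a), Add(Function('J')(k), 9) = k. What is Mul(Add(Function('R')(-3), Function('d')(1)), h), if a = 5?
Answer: -1674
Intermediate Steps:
Function('J')(k) = Add(-9, k)
Function('G')(w) = -4 (Function('G')(w) = Add(-9, 5) = -4)
Function('d')(F) = Add(-5, Mul(-1, F)) (Function('d')(F) = Mul(-1, Add(5, F)) = Add(-5, Mul(-1, F)))
h = 93 (h = Mul(-31, -3) = 93)
Function('R')(s) = -12 (Function('R')(s) = Mul(-4, 3) = -12)
Mul(Add(Function('R')(-3), Function('d')(1)), h) = Mul(Add(-12, Add(-5, Mul(-1, 1))), 93) = Mul(Add(-12, Add(-5, -1)), 93) = Mul(Add(-12, -6), 93) = Mul(-18, 93) = -1674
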